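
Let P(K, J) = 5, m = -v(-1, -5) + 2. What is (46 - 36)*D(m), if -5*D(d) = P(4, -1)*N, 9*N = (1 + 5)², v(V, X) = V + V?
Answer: -40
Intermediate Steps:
v(V, X) = 2*V
m = 4 (m = -2*(-1) + 2 = -1*(-2) + 2 = 2 + 2 = 4)
N = 4 (N = (1 + 5)²/9 = (⅑)*6² = (⅑)*36 = 4)
D(d) = -4
(46 - 36)*D(m) = (46 - 36)*(-4) = 10*(-4) = -40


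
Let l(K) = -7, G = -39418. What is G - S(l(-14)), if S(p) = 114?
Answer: -39532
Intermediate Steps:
G - S(l(-14)) = -39418 - 1*114 = -39418 - 114 = -39532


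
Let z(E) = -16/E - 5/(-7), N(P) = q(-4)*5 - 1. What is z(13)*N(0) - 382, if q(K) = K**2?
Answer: -38475/91 ≈ -422.80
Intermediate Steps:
N(P) = 79 (N(P) = (-4)**2*5 - 1 = 16*5 - 1 = 80 - 1 = 79)
z(E) = 5/7 - 16/E (z(E) = -16/E - 5*(-1/7) = -16/E + 5/7 = 5/7 - 16/E)
z(13)*N(0) - 382 = (5/7 - 16/13)*79 - 382 = -47/91*79 - 382 = -3713/91 - 382 = -38475/91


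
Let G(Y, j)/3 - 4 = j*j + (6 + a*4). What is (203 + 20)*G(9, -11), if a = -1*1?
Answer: 84963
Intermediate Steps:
a = -1
G(Y, j) = 18 + 3*j² (G(Y, j) = 12 + 3*(j*j + (6 - 1*4)) = 12 + 3*(j² + (6 - 4)) = 12 + 3*(j² + 2) = 12 + 3*(2 + j²) = 12 + (6 + 3*j²) = 18 + 3*j²)
(203 + 20)*G(9, -11) = (203 + 20)*(18 + 3*(-11)²) = 223*(18 + 3*121) = 223*(18 + 363) = 223*381 = 84963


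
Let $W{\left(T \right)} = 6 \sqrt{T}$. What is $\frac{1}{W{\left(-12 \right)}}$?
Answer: $- \frac{i \sqrt{3}}{36} \approx - 0.048113 i$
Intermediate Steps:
$\frac{1}{W{\left(-12 \right)}} = \frac{1}{6 \sqrt{-12}} = \frac{1}{6 \cdot 2 i \sqrt{3}} = \frac{1}{12 i \sqrt{3}} = - \frac{i \sqrt{3}}{36}$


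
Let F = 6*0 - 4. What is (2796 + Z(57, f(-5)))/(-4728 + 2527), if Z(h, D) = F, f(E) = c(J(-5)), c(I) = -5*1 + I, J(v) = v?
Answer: -2792/2201 ≈ -1.2685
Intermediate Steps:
c(I) = -5 + I
f(E) = -10 (f(E) = -5 - 5 = -10)
F = -4 (F = 0 - 4 = -4)
Z(h, D) = -4
(2796 + Z(57, f(-5)))/(-4728 + 2527) = (2796 - 4)/(-4728 + 2527) = 2792/(-2201) = 2792*(-1/2201) = -2792/2201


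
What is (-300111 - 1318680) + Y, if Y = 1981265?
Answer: 362474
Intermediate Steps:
(-300111 - 1318680) + Y = (-300111 - 1318680) + 1981265 = -1618791 + 1981265 = 362474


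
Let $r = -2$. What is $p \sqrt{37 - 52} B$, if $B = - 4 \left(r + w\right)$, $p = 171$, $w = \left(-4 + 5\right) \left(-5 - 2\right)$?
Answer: $6156 i \sqrt{15} \approx 23842.0 i$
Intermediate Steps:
$w = -7$ ($w = 1 \left(-7\right) = -7$)
$B = 36$ ($B = - 4 \left(-2 - 7\right) = \left(-4\right) \left(-9\right) = 36$)
$p \sqrt{37 - 52} B = 171 \sqrt{37 - 52} \cdot 36 = 171 \sqrt{-15} \cdot 36 = 171 i \sqrt{15} \cdot 36 = 6156 i \sqrt{15}$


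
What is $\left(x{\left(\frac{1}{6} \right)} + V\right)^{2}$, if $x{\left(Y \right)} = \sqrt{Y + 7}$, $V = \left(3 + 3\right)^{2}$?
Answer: $\frac{\left(216 + \sqrt{258}\right)^{2}}{36} \approx 1495.9$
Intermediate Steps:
$V = 36$ ($V = 6^{2} = 36$)
$x{\left(Y \right)} = \sqrt{7 + Y}$
$\left(x{\left(\frac{1}{6} \right)} + V\right)^{2} = \left(\sqrt{7 + \frac{1}{6}} + 36\right)^{2} = \left(\sqrt{\frac{43}{6}} + 36\right)^{2} = \left(\frac{\sqrt{258}}{6} + 36\right)^{2} = \left(36 + \frac{\sqrt{258}}{6}\right)^{2}$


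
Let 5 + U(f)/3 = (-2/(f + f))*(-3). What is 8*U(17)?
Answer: -1968/17 ≈ -115.76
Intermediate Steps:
U(f) = -15 + 9/f (U(f) = -15 + 3*((-2/(f + f))*(-3)) = -15 + 3*((-2/(2*f))*(-3)) = -15 + 3*(((1/(2*f))*(-2))*(-3)) = -15 + 3*(-1/f*(-3)) = -15 + 3*(3/f) = -15 + 9/f)
8*U(17) = 8*(-15 + 9/17) = 8*(-246/17) = -1968/17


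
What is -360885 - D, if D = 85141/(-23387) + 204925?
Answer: -1890359047/3341 ≈ -5.6581e+5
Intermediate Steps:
D = 684642262/3341 (D = 85141*(-1/23387) + 204925 = -12163/3341 + 204925 = 684642262/3341 ≈ 2.0492e+5)
-360885 - D = -360885 - 1*684642262/3341 = -360885 - 684642262/3341 = -1890359047/3341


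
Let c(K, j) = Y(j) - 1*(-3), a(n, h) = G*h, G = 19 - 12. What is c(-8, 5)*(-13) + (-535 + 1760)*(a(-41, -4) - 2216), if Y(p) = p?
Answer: -2749004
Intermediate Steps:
G = 7
a(n, h) = 7*h
c(K, j) = 3 + j (c(K, j) = j - 1*(-3) = j + 3 = 3 + j)
c(-8, 5)*(-13) + (-535 + 1760)*(a(-41, -4) - 2216) = (3 + 5)*(-13) + (-535 + 1760)*(7*(-4) - 2216) = 8*(-13) + 1225*(-28 - 2216) = -104 + 1225*(-2244) = -104 - 2748900 = -2749004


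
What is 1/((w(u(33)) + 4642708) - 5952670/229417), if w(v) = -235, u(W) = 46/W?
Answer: 229417/1065056275571 ≈ 2.1540e-7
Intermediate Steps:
1/((w(u(33)) + 4642708) - 5952670/229417) = 1/((-235 + 4642708) - 5952670/229417) = 1/(4642473 - 5952670*1/229417) = 1/(4642473 - 5952670/229417) = 1/(1065056275571/229417) = 229417/1065056275571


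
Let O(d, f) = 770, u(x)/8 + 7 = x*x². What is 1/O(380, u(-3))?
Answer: 1/770 ≈ 0.0012987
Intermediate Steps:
u(x) = -56 + 8*x³ (u(x) = -56 + 8*(x*x²) = -56 + 8*x³)
1/O(380, u(-3)) = 1/770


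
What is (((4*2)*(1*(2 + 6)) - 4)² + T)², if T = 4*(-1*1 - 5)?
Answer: 12787776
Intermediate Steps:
T = -24 (T = 4*(-1 - 5) = 4*(-6) = -24)
(((4*2)*(1*(2 + 6)) - 4)² + T)² = (((4*2)*(1*(2 + 6)) - 4)² - 24)² = ((8*(1*8) - 4)² - 24)² = ((8*8 - 4)² - 24)² = ((64 - 4)² - 24)² = (60² - 24)² = (3600 - 24)² = 3576² = 12787776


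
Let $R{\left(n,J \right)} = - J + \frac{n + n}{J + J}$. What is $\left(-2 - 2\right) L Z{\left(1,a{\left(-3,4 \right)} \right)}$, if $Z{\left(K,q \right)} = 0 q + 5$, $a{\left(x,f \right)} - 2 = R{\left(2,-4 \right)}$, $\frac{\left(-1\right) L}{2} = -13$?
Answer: $-520$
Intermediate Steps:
$L = 26$ ($L = \left(-2\right) \left(-13\right) = 26$)
$R{\left(n,J \right)} = - J + \frac{n}{J}$ ($R{\left(n,J \right)} = - J + \frac{2 n}{2 J} = - J + 2 n \frac{1}{2 J} = - J + \frac{n}{J}$)
$a{\left(x,f \right)} = \frac{11}{2}$ ($a{\left(x,f \right)} = 2 + \left(\left(-1\right) \left(-4\right) + \frac{2}{-4}\right) = 2 + \left(4 + 2 \left(- \frac{1}{4}\right)\right) = 2 + \left(4 - \frac{1}{2}\right) = 2 + \frac{7}{2} = \frac{11}{2}$)
$Z{\left(K,q \right)} = 5$ ($Z{\left(K,q \right)} = 0 + 5 = 5$)
$\left(-2 - 2\right) L Z{\left(1,a{\left(-3,4 \right)} \right)} = \left(-2 - 2\right) 26 \cdot 5 = \left(-4\right) 26 \cdot 5 = \left(-104\right) 5 = -520$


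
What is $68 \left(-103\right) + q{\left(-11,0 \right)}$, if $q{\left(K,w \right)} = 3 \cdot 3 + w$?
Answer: $-6995$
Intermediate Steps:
$q{\left(K,w \right)} = 9 + w$
$68 \left(-103\right) + q{\left(-11,0 \right)} = 68 \left(-103\right) + \left(9 + 0\right) = -7004 + 9 = -6995$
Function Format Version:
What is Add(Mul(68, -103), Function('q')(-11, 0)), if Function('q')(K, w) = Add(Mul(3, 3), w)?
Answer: -6995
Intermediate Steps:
Function('q')(K, w) = Add(9, w)
Add(Mul(68, -103), Function('q')(-11, 0)) = Add(Mul(68, -103), Add(9, 0)) = Add(-7004, 9) = -6995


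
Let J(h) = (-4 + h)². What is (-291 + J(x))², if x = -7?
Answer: 28900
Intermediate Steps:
(-291 + J(x))² = (-291 + (-4 - 7)²)² = (-291 + (-11)²)² = (-291 + 121)² = (-170)² = 28900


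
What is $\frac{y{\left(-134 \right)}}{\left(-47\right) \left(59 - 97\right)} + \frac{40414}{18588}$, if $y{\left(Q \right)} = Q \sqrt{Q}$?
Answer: $\frac{20207}{9294} - \frac{67 i \sqrt{134}}{893} \approx 2.1742 - 0.86851 i$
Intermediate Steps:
$y{\left(Q \right)} = Q^{\frac{3}{2}}$
$\frac{y{\left(-134 \right)}}{\left(-47\right) \left(59 - 97\right)} + \frac{40414}{18588} = \frac{\left(-134\right)^{\frac{3}{2}}}{\left(-47\right) \left(59 - 97\right)} + \frac{40414}{18588} = \frac{\left(-134\right) i \sqrt{134}}{\left(-47\right) \left(-38\right)} + 40414 \cdot \frac{1}{18588} = \frac{\left(-134\right) i \sqrt{134}}{1786} + \frac{20207}{9294} = - 134 i \sqrt{134} \cdot \frac{1}{1786} + \frac{20207}{9294} = - \frac{67 i \sqrt{134}}{893} + \frac{20207}{9294} = \frac{20207}{9294} - \frac{67 i \sqrt{134}}{893}$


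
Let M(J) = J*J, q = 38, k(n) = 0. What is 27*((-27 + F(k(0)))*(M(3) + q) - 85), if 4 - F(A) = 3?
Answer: -35289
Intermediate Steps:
F(A) = 1 (F(A) = 4 - 1*3 = 4 - 3 = 1)
M(J) = J²
27*((-27 + F(k(0)))*(M(3) + q) - 85) = 27*((-27 + 1)*(3² + 38) - 85) = 27*(-26*(9 + 38) - 85) = 27*(-26*47 - 85) = 27*(-1222 - 85) = 27*(-1307) = -35289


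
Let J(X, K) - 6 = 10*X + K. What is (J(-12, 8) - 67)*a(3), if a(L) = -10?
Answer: 1730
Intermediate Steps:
J(X, K) = 6 + K + 10*X (J(X, K) = 6 + (10*X + K) = 6 + (K + 10*X) = 6 + K + 10*X)
(J(-12, 8) - 67)*a(3) = ((6 + 8 + 10*(-12)) - 67)*(-10) = ((6 + 8 - 120) - 67)*(-10) = (-106 - 67)*(-10) = -173*(-10) = 1730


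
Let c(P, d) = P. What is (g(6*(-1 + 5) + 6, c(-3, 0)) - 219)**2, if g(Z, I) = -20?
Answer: 57121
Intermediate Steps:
(g(6*(-1 + 5) + 6, c(-3, 0)) - 219)**2 = (-20 - 219)**2 = (-239)**2 = 57121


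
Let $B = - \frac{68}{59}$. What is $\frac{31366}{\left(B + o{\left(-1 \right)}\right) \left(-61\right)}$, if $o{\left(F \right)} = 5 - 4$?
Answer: $\frac{1850594}{549} \approx 3370.8$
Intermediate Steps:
$o{\left(F \right)} = 1$ ($o{\left(F \right)} = 5 - 4 = 1$)
$B = - \frac{68}{59}$ ($B = \left(-68\right) \frac{1}{59} = - \frac{68}{59} \approx -1.1525$)
$\frac{31366}{\left(B + o{\left(-1 \right)}\right) \left(-61\right)} = \frac{31366}{\left(- \frac{68}{59} + 1\right) \left(-61\right)} = \frac{31366}{\left(- \frac{9}{59}\right) \left(-61\right)} = \frac{31366}{\frac{549}{59}} = 31366 \cdot \frac{59}{549} = \frac{1850594}{549}$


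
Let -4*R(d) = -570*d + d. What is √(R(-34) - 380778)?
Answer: I*√1542458/2 ≈ 620.98*I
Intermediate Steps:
R(d) = 569*d/4 (R(d) = -(-570*d + d)/4 = -(-569)*d/4 = 569*d/4)
√(R(-34) - 380778) = √((569/4)*(-34) - 380778) = √(-9673/2 - 380778) = √(-771229/2) = I*√1542458/2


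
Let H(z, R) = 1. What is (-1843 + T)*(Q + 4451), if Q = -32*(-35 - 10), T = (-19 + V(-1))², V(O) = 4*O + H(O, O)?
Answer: -8005869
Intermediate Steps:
V(O) = 1 + 4*O (V(O) = 4*O + 1 = 1 + 4*O)
T = 484 (T = (-19 + (1 + 4*(-1)))² = (-19 + (1 - 4))² = (-19 - 3)² = (-22)² = 484)
Q = 1440 (Q = -32*(-45) = 1440)
(-1843 + T)*(Q + 4451) = (-1843 + 484)*(1440 + 4451) = -1359*5891 = -8005869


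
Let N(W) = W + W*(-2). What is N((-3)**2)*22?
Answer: -198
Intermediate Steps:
N(W) = -W (N(W) = W - 2*W = -W)
N((-3)**2)*22 = -1*(-3)**2*22 = -1*9*22 = -9*22 = -198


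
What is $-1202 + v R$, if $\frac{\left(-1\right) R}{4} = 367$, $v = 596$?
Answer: $-876130$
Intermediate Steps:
$R = -1468$ ($R = \left(-4\right) 367 = -1468$)
$-1202 + v R = -1202 + 596 \left(-1468\right) = -1202 - 874928 = -876130$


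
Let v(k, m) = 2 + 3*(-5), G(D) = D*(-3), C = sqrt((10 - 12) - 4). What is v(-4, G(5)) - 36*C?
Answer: -13 - 36*I*sqrt(6) ≈ -13.0 - 88.182*I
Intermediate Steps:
C = I*sqrt(6) (C = sqrt(-2 - 4) = sqrt(-6) = I*sqrt(6) ≈ 2.4495*I)
G(D) = -3*D
v(k, m) = -13 (v(k, m) = 2 - 15 = -13)
v(-4, G(5)) - 36*C = -13 - 36*I*sqrt(6)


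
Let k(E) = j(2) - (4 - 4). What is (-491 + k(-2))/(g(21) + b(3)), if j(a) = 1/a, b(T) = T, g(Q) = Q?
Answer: -327/16 ≈ -20.438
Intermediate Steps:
j(a) = 1/a
k(E) = ½ (k(E) = 1/2 - (4 - 4) = ½ - 1*0 = ½ + 0 = ½)
(-491 + k(-2))/(g(21) + b(3)) = (-491 + ½)/(21 + 3) = -981/2/24 = -981/2*1/24 = -327/16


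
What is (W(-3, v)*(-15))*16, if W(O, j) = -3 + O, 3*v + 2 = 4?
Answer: 1440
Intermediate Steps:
v = 2/3 (v = -2/3 + (1/3)*4 = -2/3 + 4/3 = 2/3 ≈ 0.66667)
(W(-3, v)*(-15))*16 = ((-3 - 3)*(-15))*16 = -6*(-15)*16 = 90*16 = 1440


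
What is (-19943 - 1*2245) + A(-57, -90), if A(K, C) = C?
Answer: -22278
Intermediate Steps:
(-19943 - 1*2245) + A(-57, -90) = (-19943 - 1*2245) - 90 = (-19943 - 2245) - 90 = -22188 - 90 = -22278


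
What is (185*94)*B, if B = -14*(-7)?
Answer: 1704220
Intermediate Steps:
B = 98
(185*94)*B = (185*94)*98 = 17390*98 = 1704220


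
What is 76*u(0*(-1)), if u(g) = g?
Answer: 0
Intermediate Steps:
76*u(0*(-1)) = 76*(0*(-1)) = 76*0 = 0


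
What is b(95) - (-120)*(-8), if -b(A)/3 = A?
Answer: -1245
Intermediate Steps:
b(A) = -3*A
b(95) - (-120)*(-8) = -3*95 - (-120)*(-8) = -285 - 1*960 = -285 - 960 = -1245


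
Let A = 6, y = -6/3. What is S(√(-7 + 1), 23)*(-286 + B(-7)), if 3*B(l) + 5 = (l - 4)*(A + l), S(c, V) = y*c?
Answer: 568*I*√6 ≈ 1391.3*I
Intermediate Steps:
y = -2 (y = -6*⅓ = -2)
S(c, V) = -2*c
B(l) = -5/3 + (-4 + l)*(6 + l)/3 (B(l) = -5/3 + ((l - 4)*(6 + l))/3 = -5/3 + ((-4 + l)*(6 + l))/3 = -5/3 + (-4 + l)*(6 + l)/3)
S(√(-7 + 1), 23)*(-286 + B(-7)) = (-2*√(-7 + 1))*(-286 + (-29/3 + (⅓)*(-7)² + (⅔)*(-7))) = (-2*I*√6)*(-286 + (-29/3 + (⅓)*49 - 14/3)) = (-2*I*√6)*(-286 + (-29/3 + 49/3 - 14/3)) = (-2*I*√6)*(-286 + 2) = -2*I*√6*(-284) = 568*I*√6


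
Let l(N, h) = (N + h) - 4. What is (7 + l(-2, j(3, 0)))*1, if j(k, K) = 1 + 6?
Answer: 8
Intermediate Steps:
j(k, K) = 7
l(N, h) = -4 + N + h
(7 + l(-2, j(3, 0)))*1 = (7 + (-4 - 2 + 7))*1 = (7 + 1)*1 = 8*1 = 8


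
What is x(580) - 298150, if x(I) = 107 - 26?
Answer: -298069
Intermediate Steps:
x(I) = 81
x(580) - 298150 = 81 - 298150 = -298069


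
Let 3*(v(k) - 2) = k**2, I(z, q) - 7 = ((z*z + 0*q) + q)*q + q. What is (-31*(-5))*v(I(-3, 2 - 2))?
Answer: 8525/3 ≈ 2841.7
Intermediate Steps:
I(z, q) = 7 + q + q*(q + z**2) (I(z, q) = 7 + (((z*z + 0*q) + q)*q + q) = 7 + (((z**2 + 0) + q)*q + q) = 7 + ((z**2 + q)*q + q) = 7 + ((q + z**2)*q + q) = 7 + (q*(q + z**2) + q) = 7 + (q + q*(q + z**2)) = 7 + q + q*(q + z**2))
v(k) = 2 + k**2/3
(-31*(-5))*v(I(-3, 2 - 2)) = (-31*(-5))*(2 + (7 + (2 - 2) + (2 - 2)**2 + (2 - 2)*(-3)**2)**2/3) = 155*(2 + (7 + 0 + 0**2 + 0*9)**2/3) = 155*(2 + (7 + 0 + 0 + 0)**2/3) = 155*(2 + (1/3)*7**2) = 155*(2 + (1/3)*49) = 155*(2 + 49/3) = 155*(55/3) = 8525/3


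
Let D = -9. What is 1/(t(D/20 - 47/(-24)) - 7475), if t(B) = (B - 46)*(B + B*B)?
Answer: -1728000/13207674059 ≈ -0.00013083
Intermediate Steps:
t(B) = (-46 + B)*(B + B²)
1/(t(D/20 - 47/(-24)) - 7475) = 1/((-9/20 - 47/(-24))*(-46 + (-9/20 - 47/(-24))² - 45*(-9/20 - 47/(-24))) - 7475) = 1/((-9*1/20 - 47*(-1/24))*(-46 + (-9*1/20 - 47*(-1/24))² - 45*(-9*1/20 - 47*(-1/24))) - 7475) = 1/((-9/20 + 47/24)*(-46 + (-9/20 + 47/24)² - 45*(-9/20 + 47/24)) - 7475) = 1/(181*(-46 + (181/120)² - 45*181/120)/120 - 7475) = 1/(181*(-46 + 32761/14400 - 543/8)/120 - 7475) = 1/((181/120)*(-1607039/14400) - 7475) = 1/(-290874059/1728000 - 7475) = 1/(-13207674059/1728000) = -1728000/13207674059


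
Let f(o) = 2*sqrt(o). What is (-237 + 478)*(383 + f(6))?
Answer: 92303 + 482*sqrt(6) ≈ 93484.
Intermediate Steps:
(-237 + 478)*(383 + f(6)) = (-237 + 478)*(383 + 2*sqrt(6)) = 241*(383 + 2*sqrt(6)) = 92303 + 482*sqrt(6)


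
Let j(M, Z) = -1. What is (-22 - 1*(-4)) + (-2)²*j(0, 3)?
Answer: -22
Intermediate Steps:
(-22 - 1*(-4)) + (-2)²*j(0, 3) = (-22 - 1*(-4)) + (-2)²*(-1) = (-22 + 4) + 4*(-1) = -18 - 4 = -22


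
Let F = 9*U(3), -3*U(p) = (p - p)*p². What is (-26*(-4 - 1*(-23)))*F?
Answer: 0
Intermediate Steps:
U(p) = 0 (U(p) = -(p - p)*p²/3 = -0*p² = -⅓*0 = 0)
F = 0 (F = 9*0 = 0)
(-26*(-4 - 1*(-23)))*F = -26*(-4 - 1*(-23))*0 = -26*(-4 + 23)*0 = -26*19*0 = -494*0 = 0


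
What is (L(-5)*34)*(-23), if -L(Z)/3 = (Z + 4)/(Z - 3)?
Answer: 1173/4 ≈ 293.25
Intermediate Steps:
L(Z) = -3*(4 + Z)/(-3 + Z) (L(Z) = -3*(Z + 4)/(Z - 3) = -3*(4 + Z)/(-3 + Z))
(L(-5)*34)*(-23) = ((3*(-4 - 1*(-5))/(-3 - 5))*34)*(-23) = ((3*(-4 + 5)/(-8))*34)*(-23) = ((3*(-⅛)*1)*34)*(-23) = -3/8*34*(-23) = -51/4*(-23) = 1173/4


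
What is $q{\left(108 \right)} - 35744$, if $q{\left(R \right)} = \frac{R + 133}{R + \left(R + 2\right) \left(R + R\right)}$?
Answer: $- \frac{853137551}{23868} \approx -35744.0$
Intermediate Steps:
$q{\left(R \right)} = \frac{133 + R}{R + 2 R \left(2 + R\right)}$ ($q{\left(R \right)} = \frac{133 + R}{R + \left(2 + R\right) 2 R} = \frac{133 + R}{R + 2 R \left(2 + R\right)}$)
$q{\left(108 \right)} - 35744 = \frac{133 + 108}{108 \left(5 + 2 \cdot 108\right)} - 35744 = \frac{1}{108} \frac{1}{5 + 216} \cdot 241 - 35744 = \frac{1}{108} \cdot \frac{1}{221} \cdot 241 - 35744 = \frac{241}{23868} - 35744 = - \frac{853137551}{23868}$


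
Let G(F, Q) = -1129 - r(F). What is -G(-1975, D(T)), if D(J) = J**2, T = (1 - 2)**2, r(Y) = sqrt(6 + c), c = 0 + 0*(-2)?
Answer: 1129 + sqrt(6) ≈ 1131.4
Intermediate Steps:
c = 0 (c = 0 + 0 = 0)
r(Y) = sqrt(6) (r(Y) = sqrt(6 + 0) = sqrt(6))
T = 1 (T = (-1)**2 = 1)
G(F, Q) = -1129 - sqrt(6)
-G(-1975, D(T)) = -(-1129 - sqrt(6)) = 1129 + sqrt(6)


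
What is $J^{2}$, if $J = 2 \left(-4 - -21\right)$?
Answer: $1156$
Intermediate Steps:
$J = 34$ ($J = 2 \left(-4 + 21\right) = 2 \cdot 17 = 34$)
$J^{2} = 34^{2} = 1156$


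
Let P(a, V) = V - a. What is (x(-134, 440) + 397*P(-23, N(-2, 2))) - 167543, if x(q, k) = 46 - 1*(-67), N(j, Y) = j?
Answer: -159093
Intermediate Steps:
x(q, k) = 113 (x(q, k) = 46 + 67 = 113)
(x(-134, 440) + 397*P(-23, N(-2, 2))) - 167543 = (113 + 397*(-2 - 1*(-23))) - 167543 = (113 + 397*(-2 + 23)) - 167543 = (113 + 397*21) - 167543 = (113 + 8337) - 167543 = 8450 - 167543 = -159093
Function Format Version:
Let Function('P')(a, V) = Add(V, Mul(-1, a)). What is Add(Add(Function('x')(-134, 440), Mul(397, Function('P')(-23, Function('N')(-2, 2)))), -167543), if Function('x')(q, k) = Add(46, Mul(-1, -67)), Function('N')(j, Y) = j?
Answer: -159093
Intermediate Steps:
Function('x')(q, k) = 113 (Function('x')(q, k) = Add(46, 67) = 113)
Add(Add(Function('x')(-134, 440), Mul(397, Function('P')(-23, Function('N')(-2, 2)))), -167543) = Add(Add(113, Mul(397, Add(-2, Mul(-1, -23)))), -167543) = Add(Add(113, Mul(397, Add(-2, 23))), -167543) = Add(Add(113, Mul(397, 21)), -167543) = Add(Add(113, 8337), -167543) = Add(8450, -167543) = -159093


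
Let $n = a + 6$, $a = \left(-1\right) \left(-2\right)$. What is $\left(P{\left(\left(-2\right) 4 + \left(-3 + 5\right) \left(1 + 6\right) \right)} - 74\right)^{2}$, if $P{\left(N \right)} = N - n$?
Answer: $5776$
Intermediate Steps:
$a = 2$
$n = 8$ ($n = 2 + 6 = 8$)
$P{\left(N \right)} = -8 + N$ ($P{\left(N \right)} = N - 8 = -8 + N$)
$\left(P{\left(\left(-2\right) 4 + \left(-3 + 5\right) \left(1 + 6\right) \right)} - 74\right)^{2} = \left(\left(-8 - \left(8 - \left(-3 + 5\right) \left(1 + 6\right)\right)\right) - 74\right)^{2} = \left(\left(-8 + \left(-8 + 2 \cdot 7\right)\right) - 74\right)^{2} = \left(\left(-8 + \left(-8 + 14\right)\right) - 74\right)^{2} = \left(\left(-8 + 6\right) - 74\right)^{2} = \left(-2 - 74\right)^{2} = \left(-76\right)^{2} = 5776$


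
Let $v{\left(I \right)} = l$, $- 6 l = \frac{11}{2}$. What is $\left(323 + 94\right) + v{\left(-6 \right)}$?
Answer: $\frac{4993}{12} \approx 416.08$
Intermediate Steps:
$l = - \frac{11}{12}$ ($l = - \frac{11 \cdot \frac{1}{2}}{6} = \left(- \frac{1}{6}\right) \frac{11}{2} = - \frac{11}{12} \approx -0.91667$)
$v{\left(I \right)} = - \frac{11}{12}$
$\left(323 + 94\right) + v{\left(-6 \right)} = \left(323 + 94\right) - \frac{11}{12} = 417 - \frac{11}{12} = \frac{4993}{12}$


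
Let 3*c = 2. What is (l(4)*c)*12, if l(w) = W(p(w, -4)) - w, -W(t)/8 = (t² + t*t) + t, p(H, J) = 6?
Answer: -5024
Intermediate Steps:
c = ⅔ (c = (⅓)*2 = ⅔ ≈ 0.66667)
W(t) = -16*t² - 8*t (W(t) = -8*((t² + t*t) + t) = -8*((t² + t²) + t) = -8*(2*t² + t) = -8*(t + 2*t²) = -16*t² - 8*t)
l(w) = -624 - w (l(w) = -8*6*(1 + 2*6) - w = -8*6*(1 + 12) - w = -8*6*13 - w = -624 - w)
(l(4)*c)*12 = ((-624 - 1*4)*(⅔))*12 = ((-624 - 4)*(⅔))*12 = -628*⅔*12 = -1256/3*12 = -5024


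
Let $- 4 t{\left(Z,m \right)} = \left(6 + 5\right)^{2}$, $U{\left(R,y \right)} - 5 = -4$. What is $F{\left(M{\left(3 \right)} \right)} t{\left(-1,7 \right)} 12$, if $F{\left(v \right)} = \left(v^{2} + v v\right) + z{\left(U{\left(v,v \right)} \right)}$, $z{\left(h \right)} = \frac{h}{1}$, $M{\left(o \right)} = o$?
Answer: $-6897$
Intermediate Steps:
$U{\left(R,y \right)} = 1$ ($U{\left(R,y \right)} = 5 - 4 = 1$)
$z{\left(h \right)} = h$ ($z{\left(h \right)} = h 1 = h$)
$F{\left(v \right)} = 1 + 2 v^{2}$ ($F{\left(v \right)} = \left(v^{2} + v v\right) + 1 = \left(v^{2} + v^{2}\right) + 1 = 2 v^{2} + 1 = 1 + 2 v^{2}$)
$t{\left(Z,m \right)} = - \frac{121}{4}$ ($t{\left(Z,m \right)} = - \frac{\left(6 + 5\right)^{2}}{4} = - \frac{11^{2}}{4} = \left(- \frac{1}{4}\right) 121 = - \frac{121}{4}$)
$F{\left(M{\left(3 \right)} \right)} t{\left(-1,7 \right)} 12 = \left(1 + 2 \cdot 3^{2}\right) \left(- \frac{121}{4}\right) 12 = \left(1 + 2 \cdot 9\right) \left(- \frac{121}{4}\right) 12 = \left(1 + 18\right) \left(- \frac{121}{4}\right) 12 = 19 \left(- \frac{121}{4}\right) 12 = \left(- \frac{2299}{4}\right) 12 = -6897$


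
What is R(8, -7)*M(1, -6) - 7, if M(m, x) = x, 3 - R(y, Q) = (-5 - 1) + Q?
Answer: -103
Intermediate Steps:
R(y, Q) = 9 - Q (R(y, Q) = 3 - ((-5 - 1) + Q) = 3 - (-6 + Q) = 3 + (6 - Q) = 9 - Q)
R(8, -7)*M(1, -6) - 7 = (9 - 1*(-7))*(-6) - 7 = (9 + 7)*(-6) - 7 = 16*(-6) - 7 = -96 - 7 = -103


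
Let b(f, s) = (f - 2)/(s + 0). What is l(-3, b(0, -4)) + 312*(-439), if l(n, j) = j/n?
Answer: -821809/6 ≈ -1.3697e+5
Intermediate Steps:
b(f, s) = (-2 + f)/s
l(-3, b(0, -4)) + 312*(-439) = ((-2 + 0)/(-4))/(-3) + 312*(-439) = -1/4*(-2)*(-1/3) - 136968 = (1/2)*(-1/3) - 136968 = -1/6 - 136968 = -821809/6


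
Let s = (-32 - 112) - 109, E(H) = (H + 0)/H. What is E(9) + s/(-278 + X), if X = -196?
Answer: 727/474 ≈ 1.5338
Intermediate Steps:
E(H) = 1 (E(H) = H/H = 1)
s = -253 (s = -144 - 109 = -253)
E(9) + s/(-278 + X) = 1 - 253/(-278 - 196) = 1 - 253/(-474) = 1 - 253*(-1/474) = 1 + 253/474 = 727/474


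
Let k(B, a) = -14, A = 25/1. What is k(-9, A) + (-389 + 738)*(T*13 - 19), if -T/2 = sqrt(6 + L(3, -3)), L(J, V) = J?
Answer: -33867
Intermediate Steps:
A = 25 (A = 25*1 = 25)
T = -6 (T = -2*sqrt(6 + 3) = -2*sqrt(9) = -2*3 = -6)
k(-9, A) + (-389 + 738)*(T*13 - 19) = -14 + (-389 + 738)*(-6*13 - 19) = -14 + 349*(-78 - 19) = -14 + 349*(-97) = -14 - 33853 = -33867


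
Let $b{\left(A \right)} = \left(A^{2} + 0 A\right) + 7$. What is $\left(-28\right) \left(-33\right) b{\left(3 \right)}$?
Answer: $14784$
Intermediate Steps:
$b{\left(A \right)} = 7 + A^{2}$ ($b{\left(A \right)} = \left(A^{2} + 0\right) + 7 = A^{2} + 7 = 7 + A^{2}$)
$\left(-28\right) \left(-33\right) b{\left(3 \right)} = \left(-28\right) \left(-33\right) \left(7 + 3^{2}\right) = 924 \left(7 + 9\right) = 924 \cdot 16 = 14784$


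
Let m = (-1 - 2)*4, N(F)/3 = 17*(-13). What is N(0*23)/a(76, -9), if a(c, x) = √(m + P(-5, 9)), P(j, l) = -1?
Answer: 51*I*√13 ≈ 183.88*I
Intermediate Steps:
N(F) = -663 (N(F) = 3*(17*(-13)) = 3*(-221) = -663)
m = -12 (m = -3*4 = -12)
a(c, x) = I*√13 (a(c, x) = √(-12 - 1) = √(-13) = I*√13)
N(0*23)/a(76, -9) = -663*(-I*√13/13) = -(-51)*I*√13 = 51*I*√13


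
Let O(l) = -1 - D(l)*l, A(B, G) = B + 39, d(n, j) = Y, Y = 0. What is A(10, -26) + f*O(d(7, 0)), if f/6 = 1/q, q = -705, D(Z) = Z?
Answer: 11517/235 ≈ 49.008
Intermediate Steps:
d(n, j) = 0
A(B, G) = 39 + B
O(l) = -1 - l**2 (O(l) = -1 - l*l = -1 - l**2)
f = -2/235 (f = 6/(-705) = 6*(-1/705) = -2/235 ≈ -0.0085106)
A(10, -26) + f*O(d(7, 0)) = (39 + 10) - 2*(-1 - 1*0**2)/235 = 49 - 2*(-1 - 1*0)/235 = 49 - 2*(-1 + 0)/235 = 49 - 2/235*(-1) = 49 + 2/235 = 11517/235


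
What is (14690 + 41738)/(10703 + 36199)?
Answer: 28214/23451 ≈ 1.2031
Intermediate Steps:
(14690 + 41738)/(10703 + 36199) = 56428/46902 = 56428*(1/46902) = 28214/23451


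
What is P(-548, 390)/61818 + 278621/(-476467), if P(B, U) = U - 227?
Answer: -17146128857/29454237006 ≈ -0.58213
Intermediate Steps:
P(B, U) = -227 + U
P(-548, 390)/61818 + 278621/(-476467) = (-227 + 390)/61818 + 278621/(-476467) = 163*(1/61818) + 278621*(-1/476467) = 163/61818 - 278621/476467 = -17146128857/29454237006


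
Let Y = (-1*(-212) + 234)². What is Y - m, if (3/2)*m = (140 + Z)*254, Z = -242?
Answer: 216188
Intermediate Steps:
m = -17272 (m = 2*((140 - 242)*254)/3 = 2*(-102*254)/3 = (⅔)*(-25908) = -17272)
Y = 198916 (Y = (212 + 234)² = 446² = 198916)
Y - m = 198916 - 1*(-17272) = 198916 + 17272 = 216188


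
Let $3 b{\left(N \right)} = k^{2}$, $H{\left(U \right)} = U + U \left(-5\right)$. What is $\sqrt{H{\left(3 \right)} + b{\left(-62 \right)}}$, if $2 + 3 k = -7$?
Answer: $3 i \approx 3.0 i$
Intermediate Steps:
$k = -3$ ($k = - \frac{2}{3} + \frac{1}{3} \left(-7\right) = - \frac{2}{3} - \frac{7}{3} = -3$)
$H{\left(U \right)} = - 4 U$ ($H{\left(U \right)} = U - 5 U = - 4 U$)
$b{\left(N \right)} = 3$ ($b{\left(N \right)} = \frac{\left(-3\right)^{2}}{3} = \frac{1}{3} \cdot 9 = 3$)
$\sqrt{H{\left(3 \right)} + b{\left(-62 \right)}} = \sqrt{\left(-4\right) 3 + 3} = \sqrt{-12 + 3} = \sqrt{-9} = 3 i$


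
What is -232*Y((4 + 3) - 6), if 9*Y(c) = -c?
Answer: 232/9 ≈ 25.778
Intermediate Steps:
Y(c) = -c/9 (Y(c) = (-c)/9 = -c/9)
-232*Y((4 + 3) - 6) = -(-232)*((4 + 3) - 6)/9 = -(-232)*(7 - 6)/9 = -(-232)/9 = -232*(-⅑) = 232/9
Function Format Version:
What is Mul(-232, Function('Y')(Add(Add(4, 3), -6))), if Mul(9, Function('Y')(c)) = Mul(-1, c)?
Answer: Rational(232, 9) ≈ 25.778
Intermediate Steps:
Function('Y')(c) = Mul(Rational(-1, 9), c) (Function('Y')(c) = Mul(Rational(1, 9), Mul(-1, c)) = Mul(Rational(-1, 9), c))
Mul(-232, Function('Y')(Add(Add(4, 3), -6))) = Mul(-232, Mul(Rational(-1, 9), Add(Add(4, 3), -6))) = Mul(-232, Mul(Rational(-1, 9), Add(7, -6))) = Mul(-232, Mul(Rational(-1, 9), 1)) = Mul(-232, Rational(-1, 9)) = Rational(232, 9)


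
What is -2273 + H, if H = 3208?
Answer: 935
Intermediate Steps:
-2273 + H = -2273 + 3208 = 935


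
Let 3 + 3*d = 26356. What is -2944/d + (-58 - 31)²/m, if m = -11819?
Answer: -313127521/311466107 ≈ -1.0053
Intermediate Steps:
d = 26353/3 (d = -1 + (⅓)*26356 = -1 + 26356/3 = 26353/3 ≈ 8784.3)
-2944/d + (-58 - 31)²/m = -2944/26353/3 + (-58 - 31)²/(-11819) = -2944*3/26353 + (-89)²*(-1/11819) = -8832/26353 + 7921*(-1/11819) = -8832/26353 - 7921/11819 = -313127521/311466107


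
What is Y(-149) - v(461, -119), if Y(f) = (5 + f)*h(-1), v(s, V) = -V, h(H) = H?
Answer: 25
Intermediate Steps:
Y(f) = -5 - f (Y(f) = (5 + f)*(-1) = -5 - f)
Y(-149) - v(461, -119) = (-5 - 1*(-149)) - (-1)*(-119) = (-5 + 149) - 1*119 = 144 - 119 = 25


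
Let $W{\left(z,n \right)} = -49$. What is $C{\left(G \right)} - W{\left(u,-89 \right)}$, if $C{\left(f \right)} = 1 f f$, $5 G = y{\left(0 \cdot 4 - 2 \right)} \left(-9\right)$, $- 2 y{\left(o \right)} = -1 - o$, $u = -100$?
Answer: $\frac{4981}{100} \approx 49.81$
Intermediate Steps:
$y{\left(o \right)} = \frac{1}{2} + \frac{o}{2}$ ($y{\left(o \right)} = - \frac{-1 - o}{2} = \frac{1}{2} + \frac{o}{2}$)
$G = \frac{9}{10}$ ($G = \frac{\left(\frac{1}{2} + \frac{0 \cdot 4 - 2}{2}\right) \left(-9\right)}{5} = \frac{\left(\frac{1}{2} + \frac{0 - 2}{2}\right) \left(-9\right)}{5} = \frac{\left(\frac{1}{2} + \frac{1}{2} \left(-2\right)\right) \left(-9\right)}{5} = \frac{\left(\frac{1}{2} - 1\right) \left(-9\right)}{5} = \frac{\left(- \frac{1}{2}\right) \left(-9\right)}{5} = \frac{1}{5} \cdot \frac{9}{2} = \frac{9}{10} \approx 0.9$)
$C{\left(f \right)} = f^{2}$ ($C{\left(f \right)} = f f = f^{2}$)
$C{\left(G \right)} - W{\left(u,-89 \right)} = \left(\frac{9}{10}\right)^{2} - -49 = \frac{81}{100} + 49 = \frac{4981}{100}$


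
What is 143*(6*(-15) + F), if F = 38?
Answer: -7436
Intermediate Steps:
143*(6*(-15) + F) = 143*(6*(-15) + 38) = 143*(-90 + 38) = 143*(-52) = -7436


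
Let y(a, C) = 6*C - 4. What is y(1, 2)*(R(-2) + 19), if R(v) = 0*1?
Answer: 152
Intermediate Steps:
R(v) = 0
y(a, C) = -4 + 6*C
y(1, 2)*(R(-2) + 19) = (-4 + 6*2)*(0 + 19) = (-4 + 12)*19 = 8*19 = 152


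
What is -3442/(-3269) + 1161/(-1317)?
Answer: 245935/1435091 ≈ 0.17137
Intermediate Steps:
-3442/(-3269) + 1161/(-1317) = -3442*(-1/3269) + 1161*(-1/1317) = 3442/3269 - 387/439 = 245935/1435091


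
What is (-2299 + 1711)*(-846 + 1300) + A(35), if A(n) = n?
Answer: -266917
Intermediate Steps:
(-2299 + 1711)*(-846 + 1300) + A(35) = (-2299 + 1711)*(-846 + 1300) + 35 = -588*454 + 35 = -266952 + 35 = -266917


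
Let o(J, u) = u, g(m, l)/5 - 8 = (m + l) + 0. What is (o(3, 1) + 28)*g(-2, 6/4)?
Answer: 2175/2 ≈ 1087.5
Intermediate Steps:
g(m, l) = 40 + 5*l + 5*m (g(m, l) = 40 + 5*((m + l) + 0) = 40 + 5*((l + m) + 0) = 40 + 5*(l + m) = 40 + (5*l + 5*m) = 40 + 5*l + 5*m)
(o(3, 1) + 28)*g(-2, 6/4) = (1 + 28)*(40 + 5*(6/4) + 5*(-2)) = 29*(40 + 5*(6*(1/4)) - 10) = 29*(40 + 5*(3/2) - 10) = 29*(40 + 15/2 - 10) = 29*(75/2) = 2175/2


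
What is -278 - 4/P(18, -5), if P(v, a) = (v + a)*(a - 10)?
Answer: -54206/195 ≈ -277.98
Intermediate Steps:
P(v, a) = (-10 + a)*(a + v) (P(v, a) = (a + v)*(-10 + a) = (-10 + a)*(a + v))
-278 - 4/P(18, -5) = -278 - 4/((-5)² - 10*(-5) - 10*18 - 5*18) = -278 - 4/(25 + 50 - 180 - 90) = -278 - 4/(-195) = -278 - 4*(-1)/195 = -278 - 1*(-4/195) = -278 + 4/195 = -54206/195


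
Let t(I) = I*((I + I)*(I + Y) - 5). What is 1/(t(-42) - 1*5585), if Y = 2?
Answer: -1/146495 ≈ -6.8262e-6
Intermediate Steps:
t(I) = I*(-5 + 2*I*(2 + I)) (t(I) = I*((I + I)*(I + 2) - 5) = I*((2*I)*(2 + I) - 5) = I*(2*I*(2 + I) - 5) = I*(-5 + 2*I*(2 + I)))
1/(t(-42) - 1*5585) = 1/(-42*(-5 + 2*(-42)² + 4*(-42)) - 1*5585) = 1/(-42*(-5 + 2*1764 - 168) - 5585) = 1/(-42*(-5 + 3528 - 168) - 5585) = 1/(-42*3355 - 5585) = 1/(-140910 - 5585) = 1/(-146495) = -1/146495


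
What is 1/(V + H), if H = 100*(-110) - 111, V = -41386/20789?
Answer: -20789/231027965 ≈ -8.9985e-5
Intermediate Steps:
V = -41386/20789 (V = -41386*1/20789 = -41386/20789 ≈ -1.9908)
H = -11111 (H = -11000 - 111 = -11111)
1/(V + H) = 1/(-41386/20789 - 11111) = 1/(-231027965/20789) = -20789/231027965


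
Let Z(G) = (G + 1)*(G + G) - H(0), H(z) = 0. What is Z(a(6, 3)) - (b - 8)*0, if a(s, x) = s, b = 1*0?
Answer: 84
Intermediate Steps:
b = 0
Z(G) = 2*G*(1 + G) (Z(G) = (G + 1)*(G + G) - 1*0 = (1 + G)*(2*G) + 0 = 2*G*(1 + G) + 0 = 2*G*(1 + G))
Z(a(6, 3)) - (b - 8)*0 = 2*6*(1 + 6) - (0 - 8)*0 = 2*6*7 - (-8)*0 = 84 - 1*0 = 84 + 0 = 84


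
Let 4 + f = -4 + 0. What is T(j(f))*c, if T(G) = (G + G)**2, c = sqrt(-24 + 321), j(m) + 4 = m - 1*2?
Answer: 2352*sqrt(33) ≈ 13511.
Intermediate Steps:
f = -8 (f = -4 + (-4 + 0) = -4 - 4 = -8)
j(m) = -6 + m (j(m) = -4 + (m - 1*2) = -4 + (m - 2) = -4 + (-2 + m) = -6 + m)
c = 3*sqrt(33) (c = sqrt(297) = 3*sqrt(33) ≈ 17.234)
T(G) = 4*G**2 (T(G) = (2*G)**2 = 4*G**2)
T(j(f))*c = (4*(-6 - 8)**2)*(3*sqrt(33)) = (4*(-14)**2)*(3*sqrt(33)) = (4*196)*(3*sqrt(33)) = 784*(3*sqrt(33)) = 2352*sqrt(33)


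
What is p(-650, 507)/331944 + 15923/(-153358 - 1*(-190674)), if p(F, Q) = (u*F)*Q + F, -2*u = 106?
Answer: 82128517789/1548352788 ≈ 53.042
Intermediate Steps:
u = -53 (u = -½*106 = -53)
p(F, Q) = F - 53*F*Q (p(F, Q) = (-53*F)*Q + F = -53*F*Q + F = F - 53*F*Q)
p(-650, 507)/331944 + 15923/(-153358 - 1*(-190674)) = -650*(1 - 53*507)/331944 + 15923/(-153358 - 1*(-190674)) = -650*(1 - 26871)*(1/331944) + 15923/(-153358 + 190674) = -650*(-26870)*(1/331944) + 15923/37316 = 17465500*(1/331944) + 15923*(1/37316) = 4366375/82986 + 15923/37316 = 82128517789/1548352788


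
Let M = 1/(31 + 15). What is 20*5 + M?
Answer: 4601/46 ≈ 100.02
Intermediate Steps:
M = 1/46 ≈ 0.021739
20*5 + M = 20*5 + 1/46 = 100 + 1/46 = 4601/46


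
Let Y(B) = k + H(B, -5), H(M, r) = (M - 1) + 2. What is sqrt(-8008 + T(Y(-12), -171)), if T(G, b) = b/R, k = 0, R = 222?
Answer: I*sqrt(43856026)/74 ≈ 89.492*I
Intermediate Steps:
H(M, r) = 1 + M (H(M, r) = (-1 + M) + 2 = 1 + M)
Y(B) = 1 + B (Y(B) = 0 + (1 + B) = 1 + B)
T(G, b) = b/222
sqrt(-8008 + T(Y(-12), -171)) = sqrt(-8008 + (1/222)*(-171)) = sqrt(-8008 - 57/74) = sqrt(-592649/74) = I*sqrt(43856026)/74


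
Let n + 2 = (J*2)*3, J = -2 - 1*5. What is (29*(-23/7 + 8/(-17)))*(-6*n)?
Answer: -3422232/119 ≈ -28758.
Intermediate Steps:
J = -7 (J = -2 - 5 = -7)
n = -44 (n = -2 - 7*2*3 = -2 - 14*3 = -2 - 42 = -44)
(29*(-23/7 + 8/(-17)))*(-6*n) = (29*(-23/7 + 8/(-17)))*(-6*(-44)) = (29*(-23*⅐ + 8*(-1/17)))*264 = (29*(-23/7 - 8/17))*264 = (29*(-447/119))*264 = -12963/119*264 = -3422232/119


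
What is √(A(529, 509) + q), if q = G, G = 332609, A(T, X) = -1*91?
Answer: √332518 ≈ 576.64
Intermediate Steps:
A(T, X) = -91
q = 332609
√(A(529, 509) + q) = √(-91 + 332609) = √332518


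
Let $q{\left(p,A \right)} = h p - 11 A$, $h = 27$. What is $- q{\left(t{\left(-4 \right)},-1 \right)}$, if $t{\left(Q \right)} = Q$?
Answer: $97$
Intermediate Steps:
$q{\left(p,A \right)} = - 11 A + 27 p$ ($q{\left(p,A \right)} = 27 p - 11 A = - 11 A + 27 p$)
$- q{\left(t{\left(-4 \right)},-1 \right)} = - (\left(-11\right) \left(-1\right) + 27 \left(-4\right)) = - (11 - 108) = \left(-1\right) \left(-97\right) = 97$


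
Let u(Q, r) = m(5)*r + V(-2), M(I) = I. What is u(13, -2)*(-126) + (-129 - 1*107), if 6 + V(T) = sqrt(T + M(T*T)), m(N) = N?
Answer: 1780 - 126*sqrt(2) ≈ 1601.8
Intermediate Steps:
V(T) = -6 + sqrt(T + T**2) (V(T) = -6 + sqrt(T + T*T) = -6 + sqrt(T + T**2))
u(Q, r) = -6 + sqrt(2) + 5*r (u(Q, r) = 5*r + (-6 + sqrt(-2*(1 - 2))) = 5*r + (-6 + sqrt(-2*(-1))) = 5*r + (-6 + sqrt(2)) = -6 + sqrt(2) + 5*r)
u(13, -2)*(-126) + (-129 - 1*107) = (-6 + sqrt(2) + 5*(-2))*(-126) + (-129 - 1*107) = (-6 + sqrt(2) - 10)*(-126) + (-129 - 107) = (-16 + sqrt(2))*(-126) - 236 = (2016 - 126*sqrt(2)) - 236 = 1780 - 126*sqrt(2)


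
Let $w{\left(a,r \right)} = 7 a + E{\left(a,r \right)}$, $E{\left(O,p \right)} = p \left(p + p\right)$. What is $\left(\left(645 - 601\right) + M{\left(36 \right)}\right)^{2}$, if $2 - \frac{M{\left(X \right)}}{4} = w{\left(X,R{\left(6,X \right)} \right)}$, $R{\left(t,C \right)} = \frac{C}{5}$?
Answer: $\frac{1174295824}{625} \approx 1.8789 \cdot 10^{6}$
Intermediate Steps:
$E{\left(O,p \right)} = 2 p^{2}$ ($E{\left(O,p \right)} = p 2 p = 2 p^{2}$)
$R{\left(t,C \right)} = \frac{C}{5}$ ($R{\left(t,C \right)} = C \frac{1}{5} = \frac{C}{5}$)
$w{\left(a,r \right)} = 2 r^{2} + 7 a$ ($w{\left(a,r \right)} = 7 a + 2 r^{2} = 2 r^{2} + 7 a$)
$M{\left(X \right)} = 8 - 28 X - \frac{8 X^{2}}{25}$ ($M{\left(X \right)} = 8 - 4 \left(2 \left(\frac{X}{5}\right)^{2} + 7 X\right) = 8 - 4 \left(2 \frac{X^{2}}{25} + 7 X\right) = 8 - 4 \left(\frac{2 X^{2}}{25} + 7 X\right) = 8 - 4 \left(7 X + \frac{2 X^{2}}{25}\right) = 8 - \left(28 X + \frac{8 X^{2}}{25}\right) = 8 - 28 X - \frac{8 X^{2}}{25}$)
$\left(\left(645 - 601\right) + M{\left(36 \right)}\right)^{2} = \left(\left(645 - 601\right) - \left(1000 + \frac{10368}{25}\right)\right)^{2} = \left(44 - \frac{35368}{25}\right)^{2} = \left(- \frac{34268}{25}\right)^{2} = \frac{1174295824}{625}$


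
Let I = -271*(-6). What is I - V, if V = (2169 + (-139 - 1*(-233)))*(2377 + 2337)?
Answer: -10666156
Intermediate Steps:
V = 10667782 (V = (2169 + (-139 + 233))*4714 = (2169 + 94)*4714 = 2263*4714 = 10667782)
I = 1626 (I = -1*(-1626) = 1626)
I - V = 1626 - 1*10667782 = 1626 - 10667782 = -10666156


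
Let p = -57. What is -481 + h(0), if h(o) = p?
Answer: -538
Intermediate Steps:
h(o) = -57
-481 + h(0) = -481 - 57 = -538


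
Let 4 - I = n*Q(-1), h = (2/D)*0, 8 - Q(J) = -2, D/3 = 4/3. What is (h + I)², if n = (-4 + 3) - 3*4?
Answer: 17956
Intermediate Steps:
D = 4 (D = 3*(4/3) = 4)
Q(J) = 10 (Q(J) = 8 - 1*(-2) = 8 + 2 = 10)
h = 0 (h = (2/4)*0 = (2*(¼))*0 = (½)*0 = 0)
n = -13 (n = -1 - 12 = -13)
I = 134 (I = 4 - (-13)*10 = 4 - 1*(-130) = 4 + 130 = 134)
(h + I)² = (0 + 134)² = 134² = 17956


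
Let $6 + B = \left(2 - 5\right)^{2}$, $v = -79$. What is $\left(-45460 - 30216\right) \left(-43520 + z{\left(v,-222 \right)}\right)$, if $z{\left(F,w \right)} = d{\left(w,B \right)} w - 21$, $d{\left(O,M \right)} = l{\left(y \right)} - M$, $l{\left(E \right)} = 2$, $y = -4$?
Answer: $3278208644$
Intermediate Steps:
$B = 3$ ($B = -6 + \left(2 - 5\right)^{2} = -6 + \left(-3\right)^{2} = -6 + 9 = 3$)
$d{\left(O,M \right)} = 2 - M$
$z{\left(F,w \right)} = -21 - w$ ($z{\left(F,w \right)} = \left(2 - 3\right) w - 21 = - w - 21 = -21 - w$)
$\left(-45460 - 30216\right) \left(-43520 + z{\left(v,-222 \right)}\right) = \left(-45460 - 30216\right) \left(-43520 - -201\right) = - 75676 \left(-43520 + \left(-21 + 222\right)\right) = - 75676 \left(-43520 + 201\right) = \left(-75676\right) \left(-43319\right) = 3278208644$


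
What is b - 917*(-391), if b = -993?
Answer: 357554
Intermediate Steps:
b - 917*(-391) = -993 - 917*(-391) = -993 + 358547 = 357554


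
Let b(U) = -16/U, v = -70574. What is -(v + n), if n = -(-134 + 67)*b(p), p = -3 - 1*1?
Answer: 70306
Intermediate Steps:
p = -4 (p = -3 - 1 = -4)
n = 268 (n = -(-134 + 67)*(-16/(-4)) = -(-67)*(-16*(-1/4)) = -(-67)*4 = -1*(-268) = 268)
-(v + n) = -(-70574 + 268) = -1*(-70306) = 70306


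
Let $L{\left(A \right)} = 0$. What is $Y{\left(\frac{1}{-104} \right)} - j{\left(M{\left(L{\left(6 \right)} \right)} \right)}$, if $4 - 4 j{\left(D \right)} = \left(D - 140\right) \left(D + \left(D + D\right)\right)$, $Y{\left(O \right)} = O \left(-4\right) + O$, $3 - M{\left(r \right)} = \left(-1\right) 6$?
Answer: $- \frac{92063}{104} \approx -885.22$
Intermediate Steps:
$M{\left(r \right)} = 9$ ($M{\left(r \right)} = 3 - \left(-1\right) 6 = 3 - -6 = 3 + 6 = 9$)
$Y{\left(O \right)} = - 3 O$ ($Y{\left(O \right)} = - 4 O + O = - 3 O$)
$j{\left(D \right)} = 1 - \frac{3 D \left(-140 + D\right)}{4}$ ($j{\left(D \right)} = 1 - \frac{\left(D - 140\right) \left(D + \left(D + D\right)\right)}{4} = 1 - \frac{\left(-140 + D\right) \left(D + 2 D\right)}{4} = 1 - \frac{\left(-140 + D\right) 3 D}{4} = 1 - \frac{3 D \left(-140 + D\right)}{4}$)
$Y{\left(\frac{1}{-104} \right)} - j{\left(M{\left(L{\left(6 \right)} \right)} \right)} = - \frac{3}{-104} - \left(1 + 105 \cdot 9 - \frac{3 \cdot 9^{2}}{4}\right) = \left(-3\right) \left(- \frac{1}{104}\right) - \left(1 + 945 - \frac{243}{4}\right) = \frac{3}{104} - \left(1 + 945 - \frac{243}{4}\right) = \frac{3}{104} - \frac{3541}{4} = - \frac{92063}{104}$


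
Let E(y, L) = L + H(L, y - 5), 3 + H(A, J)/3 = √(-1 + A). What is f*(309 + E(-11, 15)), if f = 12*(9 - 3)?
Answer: 22680 + 216*√14 ≈ 23488.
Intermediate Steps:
H(A, J) = -9 + 3*√(-1 + A)
f = 72 (f = 12*6 = 72)
E(y, L) = -9 + L + 3*√(-1 + L) (E(y, L) = L + (-9 + 3*√(-1 + L)) = -9 + L + 3*√(-1 + L))
f*(309 + E(-11, 15)) = 72*(309 + (-9 + 15 + 3*√(-1 + 15))) = 72*(309 + (-9 + 15 + 3*√14)) = 72*(309 + (6 + 3*√14)) = 72*(315 + 3*√14) = 22680 + 216*√14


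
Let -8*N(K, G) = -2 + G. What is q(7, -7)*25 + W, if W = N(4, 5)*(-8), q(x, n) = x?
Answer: 178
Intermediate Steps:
N(K, G) = 1/4 - G/8 (N(K, G) = -(-2 + G)/8 = 1/4 - G/8)
W = 3 (W = (1/4 - 1/8*5)*(-8) = (1/4 - 5/8)*(-8) = -3/8*(-8) = 3)
q(7, -7)*25 + W = 7*25 + 3 = 175 + 3 = 178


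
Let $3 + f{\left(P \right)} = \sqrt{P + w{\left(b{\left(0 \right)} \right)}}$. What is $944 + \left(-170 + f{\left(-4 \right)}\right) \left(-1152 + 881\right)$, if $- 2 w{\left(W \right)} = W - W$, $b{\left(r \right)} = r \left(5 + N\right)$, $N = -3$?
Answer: $47827 - 542 i \approx 47827.0 - 542.0 i$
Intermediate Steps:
$b{\left(r \right)} = 2 r$ ($b{\left(r \right)} = r \left(5 - 3\right) = r 2 = 2 r$)
$w{\left(W \right)} = 0$ ($w{\left(W \right)} = - \frac{W - W}{2} = \left(- \frac{1}{2}\right) 0 = 0$)
$f{\left(P \right)} = -3 + \sqrt{P}$ ($f{\left(P \right)} = -3 + \sqrt{P + 0} = -3 + \sqrt{P}$)
$944 + \left(-170 + f{\left(-4 \right)}\right) \left(-1152 + 881\right) = 944 + \left(-170 - \left(3 - \sqrt{-4}\right)\right) \left(-1152 + 881\right) = 944 + \left(-170 - \left(3 - 2 i\right)\right) \left(-271\right) = 944 + \left(-173 + 2 i\right) \left(-271\right) = 944 + \left(46883 - 542 i\right) = 47827 - 542 i$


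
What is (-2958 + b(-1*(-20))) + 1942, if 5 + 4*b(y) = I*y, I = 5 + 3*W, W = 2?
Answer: -3849/4 ≈ -962.25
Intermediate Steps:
I = 11 (I = 5 + 3*2 = 5 + 6 = 11)
b(y) = -5/4 + 11*y/4 (b(y) = -5/4 + (11*y)/4 = -5/4 + 11*y/4)
(-2958 + b(-1*(-20))) + 1942 = (-2958 + (-5/4 + 11*(-1*(-20))/4)) + 1942 = (-2958 + (-5/4 + (11/4)*20)) + 1942 = (-2958 + (-5/4 + 55)) + 1942 = (-2958 + 215/4) + 1942 = -11617/4 + 1942 = -3849/4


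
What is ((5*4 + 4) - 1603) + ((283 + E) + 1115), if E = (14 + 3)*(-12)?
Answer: -385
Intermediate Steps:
E = -204 (E = 17*(-12) = -204)
((5*4 + 4) - 1603) + ((283 + E) + 1115) = ((5*4 + 4) - 1603) + ((283 - 204) + 1115) = ((20 + 4) - 1603) + (79 + 1115) = (24 - 1603) + 1194 = -1579 + 1194 = -385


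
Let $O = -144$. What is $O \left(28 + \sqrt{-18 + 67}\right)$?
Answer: $-5040$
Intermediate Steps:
$O \left(28 + \sqrt{-18 + 67}\right) = - 144 \left(28 + \sqrt{-18 + 67}\right) = - 144 \left(28 + \sqrt{49}\right) = - 144 \left(28 + 7\right) = \left(-144\right) 35 = -5040$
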